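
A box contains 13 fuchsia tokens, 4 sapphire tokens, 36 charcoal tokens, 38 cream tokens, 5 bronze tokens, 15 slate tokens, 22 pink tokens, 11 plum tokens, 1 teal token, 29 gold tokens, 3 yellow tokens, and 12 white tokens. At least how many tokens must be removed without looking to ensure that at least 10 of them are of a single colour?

Put each drawn token into a box by colour. The largest draw with every box below 10 takes min(count, 9) from each colour; colours with fewer than 9 contribute all they have.
Σ min(cᵢ, 9) = 9 + 4 + 9 + 9 + 5 + 9 + 9 + 9 + 1 + 9 + 3 + 9 = 85.
Draw number 85 + 1 = 86 must push one box to 10.

86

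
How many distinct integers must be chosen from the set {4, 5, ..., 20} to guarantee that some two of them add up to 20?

Two chosen integers sum to 20 exactly when both halves of some pair {x, 20−x} with 4 ≤ x ≤ 20−x ≤ 16 are chosen — 6 such pairs.
The remaining 5 elements (those with no distinct partner in range) can never complete a 20-sum, so the worst case takes all of them and one from each pair: 5 + 6 = 11.
By the pigeonhole principle, the 12th integer has to be the second member of some pair, so 11 + 1 = 12.

12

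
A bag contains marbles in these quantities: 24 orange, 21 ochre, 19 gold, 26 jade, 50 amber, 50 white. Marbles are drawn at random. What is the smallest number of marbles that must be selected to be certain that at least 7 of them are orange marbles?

173

In the worst case for collecting orange marbles, every non-orange marble comes out first.
There are 21 + 19 + 26 + 50 + 50 = 166 non-orange marbles altogether.
After those, each further marble must be orange, so 166 + 7 = 173 draws guarantee 7 orange marbles.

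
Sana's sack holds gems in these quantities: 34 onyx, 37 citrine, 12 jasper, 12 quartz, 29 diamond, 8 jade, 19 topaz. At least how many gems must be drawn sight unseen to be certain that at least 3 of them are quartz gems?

In the worst case for collecting quartz gems, every non-quartz gem comes out first.
There are 34 + 37 + 12 + 29 + 8 + 19 = 139 non-quartz gems altogether.
After those, each further gem must be quartz, so 139 + 3 = 142 draws guarantee 3 quartz gems.

142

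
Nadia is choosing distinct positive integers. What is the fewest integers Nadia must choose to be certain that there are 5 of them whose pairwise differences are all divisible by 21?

Integers whose pairwise differences are multiples of 21 are exactly those sharing a remainder mod 21. The 21 residue classes mod 21 are the pigeonholes.
With 84 integers one could put 4 in each residue class and have no class reach 5.
The 85th integer pushes some class to 5, so 21·4 + 1 = 85.

85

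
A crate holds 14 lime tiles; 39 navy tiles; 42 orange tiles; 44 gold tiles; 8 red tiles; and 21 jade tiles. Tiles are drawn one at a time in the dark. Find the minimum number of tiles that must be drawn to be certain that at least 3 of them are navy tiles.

In the worst case for collecting navy tiles, every non-navy tile comes out first.
There are 14 + 42 + 44 + 8 + 21 = 129 non-navy tiles altogether.
After those, each further tile must be navy, so 129 + 3 = 132 draws guarantee 3 navy tiles.

132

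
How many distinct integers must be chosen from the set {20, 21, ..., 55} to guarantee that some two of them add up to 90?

27

Two chosen integers sum to 90 exactly when both halves of some pair {x, 90−x} with 35 ≤ x ≤ 90−x ≤ 55 are chosen — 10 such pairs.
The remaining 16 elements (those with no distinct partner in range) can never complete a 90-sum, so the worst case takes all of them and one from each pair: 16 + 10 = 26.
The 27th integer has to be the second member of some pair, so 26 + 1 = 27.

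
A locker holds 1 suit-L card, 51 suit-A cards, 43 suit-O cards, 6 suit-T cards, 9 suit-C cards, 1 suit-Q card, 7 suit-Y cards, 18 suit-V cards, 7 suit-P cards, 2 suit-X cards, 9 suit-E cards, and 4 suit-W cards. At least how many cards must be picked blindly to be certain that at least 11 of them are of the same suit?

77

An adversary could hand out at most 10 cards per suit (9 suits run out sooner): 1 + 10 + 10 + 6 + 9 + 1 + 7 + 10 + 7 + 2 + 9 + 4 = 76 cards and still no suit has 11.
By pigeonhole, one more card lands in a suit already at 10, so 77 draws are enough and 76 are not.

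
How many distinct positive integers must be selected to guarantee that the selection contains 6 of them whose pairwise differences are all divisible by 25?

Integers whose pairwise differences are multiples of 25 are exactly those sharing a remainder mod 25. The 25 residue classes mod 25 are the pigeonholes.
With 125 integers one could put 5 in each residue class and have no class reach 6.
The 126th integer pushes some class to 6, so 25·5 + 1 = 126.

126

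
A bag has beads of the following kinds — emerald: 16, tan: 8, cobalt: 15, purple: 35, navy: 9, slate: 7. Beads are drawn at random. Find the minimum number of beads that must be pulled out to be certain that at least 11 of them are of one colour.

55

Pigeonhole: put each drawn bead into a box by colour. The largest draw with every box below 11 takes min(count, 10) from each colour; colours with fewer than 10 contribute all they have.
Σ min(cᵢ, 10) = 10 + 8 + 10 + 10 + 9 + 7 = 54.
Draw number 54 + 1 = 55 must push one box to 11.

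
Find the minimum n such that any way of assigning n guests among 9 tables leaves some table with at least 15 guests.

With 126 guests one could put exactly 14 in each of the 9 tables, and no table would reach 15.
Pigeonhole: one more guest must land in a table that already has 14, giving it 15.
So 9 × 14 + 1 = 127 guests are required.

127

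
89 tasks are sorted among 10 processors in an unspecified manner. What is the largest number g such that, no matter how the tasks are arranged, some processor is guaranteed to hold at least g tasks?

9

The 10 processors are the holes and the 89 tasks are the pigeons.
If every processor held at most 8 tasks, the total would be at most 10 × 8 = 80, which is less than 89.
So some processor holds at least ⌈89/10⌉ = 9 tasks.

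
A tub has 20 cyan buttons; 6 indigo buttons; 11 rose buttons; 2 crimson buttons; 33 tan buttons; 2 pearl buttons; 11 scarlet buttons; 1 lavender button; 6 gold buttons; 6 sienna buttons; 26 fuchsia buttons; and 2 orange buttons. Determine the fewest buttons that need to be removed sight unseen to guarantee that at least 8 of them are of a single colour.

By the pigeonhole principle, put each drawn button into a box by colour. The largest draw with every box below 8 takes min(count, 7) from each colour; colours with fewer than 7 contribute all they have.
Σ min(cᵢ, 7) = 7 + 6 + 7 + 2 + 7 + 2 + 7 + 1 + 6 + 6 + 7 + 2 = 60.
Draw number 60 + 1 = 61 must push one box to 8.

61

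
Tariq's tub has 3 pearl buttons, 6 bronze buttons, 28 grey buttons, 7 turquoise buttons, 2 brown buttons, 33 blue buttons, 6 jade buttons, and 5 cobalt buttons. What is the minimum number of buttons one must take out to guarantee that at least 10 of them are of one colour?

48

By pigeonhole, put each drawn button into a box by colour. The largest draw with every box below 10 takes min(count, 9) from each colour; colours with fewer than 9 contribute all they have.
Σ min(cᵢ, 9) = 3 + 6 + 9 + 7 + 2 + 9 + 6 + 5 = 47.
Draw number 47 + 1 = 48 must push one box to 10.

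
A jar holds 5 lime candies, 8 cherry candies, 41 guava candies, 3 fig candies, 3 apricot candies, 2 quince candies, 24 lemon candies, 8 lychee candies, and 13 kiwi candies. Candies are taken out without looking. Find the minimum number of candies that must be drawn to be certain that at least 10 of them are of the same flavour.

By the pigeonhole principle, the 9 flavours are the holes; the candies drawn are the pigeons.
To avoid 10 of any one flavour, the worst case takes at most 9 of each flavour, or every candy of a flavour that has fewer than 9.
That gives 5 + 8 + 9 + 3 + 3 + 2 + 9 + 8 + 9 = 56 candies with no flavour reaching 10.
The next candy forces some flavour to 10, so 56 + 1 = 57.

57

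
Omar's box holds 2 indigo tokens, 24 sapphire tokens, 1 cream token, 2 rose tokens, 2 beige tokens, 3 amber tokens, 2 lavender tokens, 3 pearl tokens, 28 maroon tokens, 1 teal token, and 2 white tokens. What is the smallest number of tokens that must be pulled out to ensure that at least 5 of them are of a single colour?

27

An adversary could hand out at most 4 tokens per colour (9 colours run out sooner): 2 + 4 + 1 + 2 + 2 + 3 + 2 + 3 + 4 + 1 + 2 = 26 tokens and still no colour has 5.
By the pigeonhole principle, one more token lands in a colour already at 4, so 27 draws are enough and 26 are not.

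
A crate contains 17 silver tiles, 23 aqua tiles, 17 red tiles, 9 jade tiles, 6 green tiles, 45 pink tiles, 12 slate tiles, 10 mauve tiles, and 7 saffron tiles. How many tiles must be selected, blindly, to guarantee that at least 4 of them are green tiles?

144

In the worst case for collecting green tiles, every non-green tile comes out first.
There are 17 + 23 + 17 + 9 + 45 + 12 + 10 + 7 = 140 non-green tiles altogether.
After those, each further tile must be green, so 140 + 4 = 144 draws guarantee 4 green tiles.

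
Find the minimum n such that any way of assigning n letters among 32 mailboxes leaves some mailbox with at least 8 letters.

225

With 224 letters one could put exactly 7 in each of the 32 mailboxes, and no mailbox would reach 8.
Pigeonhole: one more letter must land in a mailbox that already has 7, giving it 8.
So 32 × 7 + 1 = 225 letters are required.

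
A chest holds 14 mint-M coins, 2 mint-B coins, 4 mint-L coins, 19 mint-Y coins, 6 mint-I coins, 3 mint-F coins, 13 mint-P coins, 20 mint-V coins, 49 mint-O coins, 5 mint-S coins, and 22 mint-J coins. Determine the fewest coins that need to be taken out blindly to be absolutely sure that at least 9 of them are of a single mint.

69

An adversary could hand out at most 8 coins per mint (5 mints run out sooner): 8 + 2 + 4 + 8 + 6 + 3 + 8 + 8 + 8 + 5 + 8 = 68 coins and still no mint has 9.
By the pigeonhole principle, one more coin lands in a mint already at 8, so 69 draws are enough and 68 are not.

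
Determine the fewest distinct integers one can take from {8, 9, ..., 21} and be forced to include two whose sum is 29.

A set avoiding the sum 29 can contain at most one of each pair {x, 29−x}.
The integers 15, …, 21 (7 of them) are such a set: any two sum to at least 15+16 = 31 > 29.
By pigeonhole, any 8th integer completes one of the 7 pairs, so 8 choices force a sum of 29.

8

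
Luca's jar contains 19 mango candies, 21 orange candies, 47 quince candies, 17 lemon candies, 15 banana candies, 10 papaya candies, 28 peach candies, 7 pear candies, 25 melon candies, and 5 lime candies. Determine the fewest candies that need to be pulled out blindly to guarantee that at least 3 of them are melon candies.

172

In the worst case for collecting melon candies, every non-melon candy comes out first.
There are 19 + 21 + 47 + 17 + 15 + 10 + 28 + 7 + 5 = 169 non-melon candies altogether.
After those, each further candy must be melon, so 169 + 3 = 172 draws guarantee 3 melon candies.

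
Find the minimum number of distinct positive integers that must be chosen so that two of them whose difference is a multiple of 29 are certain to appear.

30

Integers whose pairwise differences are multiples of 29 are exactly those sharing a remainder mod 29. The 29 residue classes mod 29 are the pigeonholes.
With 29 integers one could put 1 in each residue class and have no class reach 2.
The 30th integer pushes some class to 2, so 29·1 + 1 = 30.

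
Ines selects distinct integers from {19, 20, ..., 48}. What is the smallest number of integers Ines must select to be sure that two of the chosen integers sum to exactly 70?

Group the elements by complementary pair {x, 70−x}: {22,48}, {23,47}, {24,46}, …, giving 13 two-element pairs, the single value 35 (it cannot pair with itself since the integers are distinct), and 3 integers whose partner 70−x falls outside [19,48].
By pigeonhole, treating each of those 17 groups as a pigeonhole, one can pick one integer per group — 17 integers — with no two summing to 70.
The 18th integer lands in an occupied pair, forcing a sum of 70.

18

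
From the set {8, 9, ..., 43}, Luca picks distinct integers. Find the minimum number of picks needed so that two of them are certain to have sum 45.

22

Two chosen integers sum to 45 exactly when both halves of some pair {x, 45−x} with 8 ≤ x ≤ 45−x ≤ 37 are chosen — 15 such pairs.
The remaining 6 elements (those with no distinct partner in range) can never complete a 45-sum, so the worst case takes all of them and one from each pair: 6 + 15 = 21.
By the pigeonhole principle, the 22nd integer has to be the second member of some pair, so 21 + 1 = 22.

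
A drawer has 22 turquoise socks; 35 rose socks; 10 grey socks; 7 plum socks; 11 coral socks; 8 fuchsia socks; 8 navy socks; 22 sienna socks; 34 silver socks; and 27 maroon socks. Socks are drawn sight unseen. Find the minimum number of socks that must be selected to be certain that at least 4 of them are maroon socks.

161

In the worst case for collecting maroon socks, every non-maroon sock comes out first.
There are 22 + 35 + 10 + 7 + 11 + 8 + 8 + 22 + 34 = 157 non-maroon socks altogether.
After those, each further sock must be maroon, so 157 + 4 = 161 draws guarantee 4 maroon socks.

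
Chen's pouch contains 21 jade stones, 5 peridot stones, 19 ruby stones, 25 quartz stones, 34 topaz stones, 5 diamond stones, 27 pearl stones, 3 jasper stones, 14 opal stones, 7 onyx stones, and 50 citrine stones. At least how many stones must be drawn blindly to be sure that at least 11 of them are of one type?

91

Put each drawn stone into a box by type. The largest draw with every box below 11 takes min(count, 10) from each type; types with fewer than 10 contribute all they have.
Σ min(cᵢ, 10) = 10 + 5 + 10 + 10 + 10 + 5 + 10 + 3 + 10 + 7 + 10 = 90.
Draw number 90 + 1 = 91 must push one box to 11.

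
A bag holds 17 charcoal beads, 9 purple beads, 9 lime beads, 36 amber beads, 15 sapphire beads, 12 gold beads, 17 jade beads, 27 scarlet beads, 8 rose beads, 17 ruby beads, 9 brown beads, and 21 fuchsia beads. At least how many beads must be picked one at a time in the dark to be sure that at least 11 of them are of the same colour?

The 12 colours are the holes; the beads drawn are the pigeons.
To avoid 11 of any one colour, the worst case takes at most 10 of each colour, or every bead of a colour that has fewer than 10.
That gives 10 + 9 + 9 + 10 + 10 + 10 + 10 + 10 + 8 + 10 + 9 + 10 = 115 beads with no colour reaching 11.
The next bead forces some colour to 11, so 115 + 1 = 116.

116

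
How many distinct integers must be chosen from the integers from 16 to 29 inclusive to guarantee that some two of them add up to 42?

Group the elements by complementary pair {x, 42−x}: {16,26}, {17,25}, {18,24}, …, giving 5 two-element pairs, the single value 21 (it cannot pair with itself since the integers are distinct), and 3 integers whose partner 42−x falls outside [16,29].
By the pigeonhole principle, treating each of those 9 groups as a pigeonhole, one can pick one integer per group — 9 integers — with no two summing to 42.
The 10th integer lands in an occupied pair, forcing a sum of 42.

10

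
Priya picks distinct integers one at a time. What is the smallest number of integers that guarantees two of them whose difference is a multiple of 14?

Integers whose pairwise differences are multiples of 14 are exactly those sharing a remainder mod 14. By pigeonhole, the 14 residue classes mod 14 are the pigeonholes.
With 14 integers one could put 1 in each residue class and have no class reach 2.
The 15th integer pushes some class to 2, so 14·1 + 1 = 15.

15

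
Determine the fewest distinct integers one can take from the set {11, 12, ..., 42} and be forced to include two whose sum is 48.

20

A set avoiding the sum 48 can contain at most one of each pair {x, 48−x}, plus the 6 elements whose complement lies outside the range or equal to its own complement.
The integers 24, …, 42 (19 of them) are such a set: any two sum to at least 24+25 = 49 > 48.
Any 20th integer completes one of the 13 pairs, so 20 choices force a sum of 48.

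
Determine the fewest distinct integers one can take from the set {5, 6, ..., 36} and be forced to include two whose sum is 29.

Group the elements by complementary pair {x, 29−x}: {5,24}, {6,23}, {7,22}, …, giving 10 two-element pairs and 12 integers whose partner 29−x falls outside [5,36].
By pigeonhole, treating each of those 22 groups as a pigeonhole, one can pick one integer per group — 22 integers — with no two summing to 29.
The 23rd integer lands in an occupied pair, forcing a sum of 29.

23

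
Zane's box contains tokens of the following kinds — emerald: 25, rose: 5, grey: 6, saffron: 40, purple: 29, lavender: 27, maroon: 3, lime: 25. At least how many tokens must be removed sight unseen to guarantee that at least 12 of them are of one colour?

An adversary could hand out at most 11 tokens per colour (rose, grey, maroon run out sooner): 11 + 5 + 6 + 11 + 11 + 11 + 3 + 11 = 69 tokens and still no colour has 12.
By the pigeonhole principle, one more token lands in a colour already at 11, so 70 draws are enough and 69 are not.

70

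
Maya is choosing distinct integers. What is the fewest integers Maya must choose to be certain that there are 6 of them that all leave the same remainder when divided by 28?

By the pigeonhole principle, the 28 residue classes mod 28 are the pigeonholes.
With 140 integers one could put 5 in each residue class and have no class reach 6.
The 141st integer pushes some class to 6, so 28·5 + 1 = 141.

141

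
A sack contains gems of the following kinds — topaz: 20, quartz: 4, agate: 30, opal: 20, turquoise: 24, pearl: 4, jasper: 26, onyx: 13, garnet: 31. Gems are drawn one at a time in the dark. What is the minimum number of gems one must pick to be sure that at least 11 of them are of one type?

79

By pigeonhole, the 9 types are the holes; the gems drawn are the pigeons.
To avoid 11 of any one type, the worst case takes at most 10 of each type, or every gem of a type that has fewer than 10.
That gives 10 + 4 + 10 + 10 + 10 + 4 + 10 + 10 + 10 = 78 gems with no type reaching 11.
The next gem forces some type to 11, so 78 + 1 = 79.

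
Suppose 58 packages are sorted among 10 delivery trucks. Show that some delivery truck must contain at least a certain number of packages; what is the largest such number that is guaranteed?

6

Pigeonhole: the 10 delivery trucks are the holes and the 58 packages are the pigeons.
If every delivery truck held at most 5 packages, the total would be at most 10 × 5 = 50, which is less than 58.
So some delivery truck holds at least ⌈58/10⌉ = 6 packages.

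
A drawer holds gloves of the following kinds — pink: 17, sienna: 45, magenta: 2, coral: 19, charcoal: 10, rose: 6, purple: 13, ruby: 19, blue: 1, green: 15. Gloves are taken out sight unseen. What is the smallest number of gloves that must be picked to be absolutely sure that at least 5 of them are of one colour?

36

An adversary could hand out at most 4 gloves per colour (magenta, blue run out sooner): 4 + 4 + 2 + 4 + 4 + 4 + 4 + 4 + 1 + 4 = 35 gloves and still no colour has 5.
By the pigeonhole principle, one more glove lands in a colour already at 4, so 36 draws are enough and 35 are not.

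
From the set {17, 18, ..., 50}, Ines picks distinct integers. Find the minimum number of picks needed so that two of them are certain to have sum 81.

25

A set avoiding the sum 81 can contain at most one of each pair {x, 81−x}, plus the 14 elements whose complement lies outside the range.
The integers 17, …, 40 (24 of them) are such a set: any two sum to at least 17+18 = 35 and at most 39+40 = 79 < 81.
Any 25th integer completes one of the 10 pairs, so 25 choices force a sum of 81.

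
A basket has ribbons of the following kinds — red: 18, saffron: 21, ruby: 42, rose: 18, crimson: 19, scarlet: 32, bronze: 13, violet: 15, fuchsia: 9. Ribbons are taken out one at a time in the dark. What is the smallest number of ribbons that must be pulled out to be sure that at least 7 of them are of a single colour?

Put each drawn ribbon into a box by colour. The largest draw with every box below 7 takes min(count, 6) from each colour.
Σ min(cᵢ, 6) = 6 + 6 + 6 + 6 + 6 + 6 + 6 + 6 + 6 = 54.
Draw number 54 + 1 = 55 must push one box to 7.

55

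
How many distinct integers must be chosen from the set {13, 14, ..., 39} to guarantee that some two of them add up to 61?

Group the elements by complementary pair {x, 61−x}: {22,39}, {23,38}, {24,37}, …, giving 9 two-element pairs and 9 integers whose partner 61−x falls outside [13,39].
Treating each of those 18 groups as a pigeonhole, one can pick one integer per group — 18 integers — with no two summing to 61.
The 19th integer lands in an occupied pair, forcing a sum of 61.

19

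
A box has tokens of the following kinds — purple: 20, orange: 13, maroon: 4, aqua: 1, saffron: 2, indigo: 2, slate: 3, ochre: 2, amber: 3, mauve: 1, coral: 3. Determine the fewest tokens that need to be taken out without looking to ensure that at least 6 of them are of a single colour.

By the pigeonhole principle, the 11 colours are the holes; the tokens drawn are the pigeons.
To avoid 6 of any one colour, the worst case takes at most 5 of each colour, or every token of a colour that has fewer than 5.
That gives 5 + 5 + 4 + 1 + 2 + 2 + 3 + 2 + 3 + 1 + 3 = 31 tokens with no colour reaching 6.
The next token forces some colour to 6, so 31 + 1 = 32.

32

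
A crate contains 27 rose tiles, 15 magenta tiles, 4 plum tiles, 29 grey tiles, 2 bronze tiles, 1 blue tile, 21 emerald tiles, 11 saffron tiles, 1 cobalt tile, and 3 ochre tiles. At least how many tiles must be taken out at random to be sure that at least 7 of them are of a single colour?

42

An adversary could hand out at most 6 tiles per colour (5 colours run out sooner): 6 + 6 + 4 + 6 + 2 + 1 + 6 + 6 + 1 + 3 = 41 tiles and still no colour has 7.
Pigeonhole: one more tile lands in a colour already at 6, so 42 draws are enough and 41 are not.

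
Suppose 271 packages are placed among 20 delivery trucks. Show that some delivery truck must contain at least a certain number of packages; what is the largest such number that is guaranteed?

14

The 20 delivery trucks are the holes and the 271 packages are the pigeons.
If every delivery truck held at most 13 packages, the total would be at most 20 × 13 = 260, which is less than 271.
So some delivery truck holds at least ⌈271/20⌉ = 14 packages.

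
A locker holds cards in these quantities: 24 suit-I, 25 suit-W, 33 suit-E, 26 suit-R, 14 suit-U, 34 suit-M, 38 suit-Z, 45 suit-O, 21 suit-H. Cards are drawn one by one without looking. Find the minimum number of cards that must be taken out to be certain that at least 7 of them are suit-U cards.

In the worst case for collecting suit-U cards, every non-suit-U card comes out first.
There are 24 + 25 + 33 + 26 + 34 + 38 + 45 + 21 = 246 non-suit-U cards altogether.
After those, each further card must be suit-U, so 246 + 7 = 253 draws guarantee 7 suit-U cards.

253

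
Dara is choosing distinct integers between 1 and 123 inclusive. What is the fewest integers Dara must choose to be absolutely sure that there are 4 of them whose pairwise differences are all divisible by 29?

88

Integers whose pairwise differences are multiples of 29 are exactly those sharing a remainder mod 29. By the pigeonhole principle, the 29 residue classes mod 29 are the pigeonholes.
With 87 integers one could put 3 in each residue class and have no class reach 4.
The 88th integer pushes some class to 4, so 29·3 + 1 = 88.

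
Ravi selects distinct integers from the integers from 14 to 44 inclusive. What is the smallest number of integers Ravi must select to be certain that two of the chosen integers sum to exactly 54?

Two chosen integers sum to 54 exactly when both halves of some pair {x, 54−x} with 14 ≤ x ≤ 54−x ≤ 40 are chosen — 13 such pairs.
The remaining 5 elements (those with no distinct partner in range) can never complete a 54-sum, so the worst case takes all of them and one from each pair: 5 + 13 = 18.
By pigeonhole, the 19th integer has to be the second member of some pair, so 18 + 1 = 19.

19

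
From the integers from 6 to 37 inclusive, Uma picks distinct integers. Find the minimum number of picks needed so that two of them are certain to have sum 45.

18

Group the elements by complementary pair {x, 45−x}: {8,37}, {9,36}, {10,35}, …, giving 15 two-element pairs and 2 integers whose partner 45−x falls outside [6,37].
Pigeonhole: treating each of those 17 groups as a pigeonhole, one can pick one integer per group — 17 integers — with no two summing to 45.
The 18th integer lands in an occupied pair, forcing a sum of 45.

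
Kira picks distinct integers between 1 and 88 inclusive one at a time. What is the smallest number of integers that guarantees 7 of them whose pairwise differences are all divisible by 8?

49

Integers whose pairwise differences are multiples of 8 are exactly those sharing a remainder mod 8. The 8 residue classes mod 8 are the pigeonholes.
With 48 integers one could put 6 in each residue class and have no class reach 7.
The 49th integer pushes some class to 7, so 8·6 + 1 = 49.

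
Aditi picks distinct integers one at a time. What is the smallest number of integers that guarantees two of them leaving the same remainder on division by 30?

31

The 30 residue classes mod 30 are the pigeonholes.
With 30 integers one could put 1 in each residue class and have no class reach 2.
The 31st integer pushes some class to 2, so 30·1 + 1 = 31.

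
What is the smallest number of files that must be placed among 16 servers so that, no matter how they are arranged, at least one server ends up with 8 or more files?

113

With 112 files one could put exactly 7 in each of the 16 servers, and no server would reach 8.
By pigeonhole, one more file must land in a server that already has 7, giving it 8.
So 16 × 7 + 1 = 113 files are required.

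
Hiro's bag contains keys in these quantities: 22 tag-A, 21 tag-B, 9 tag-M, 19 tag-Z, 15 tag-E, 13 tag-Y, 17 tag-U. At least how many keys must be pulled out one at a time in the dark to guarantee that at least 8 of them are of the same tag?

Pigeonhole: the 7 tags are the holes; the keys drawn are the pigeons.
To avoid 8 of any one tag, the worst case takes at most 7 of each tag.
That gives 7 + 7 + 7 + 7 + 7 + 7 + 7 = 49 keys with no tag reaching 8.
The next key forces some tag to 8, so 49 + 1 = 50.

50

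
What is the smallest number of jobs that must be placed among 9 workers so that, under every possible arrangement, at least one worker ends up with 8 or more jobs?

With 63 jobs one could put exactly 7 in each of the 9 workers, and no worker would reach 8.
One more job must land in a worker that already has 7, giving it 8.
So 9 × 7 + 1 = 64 jobs are required.

64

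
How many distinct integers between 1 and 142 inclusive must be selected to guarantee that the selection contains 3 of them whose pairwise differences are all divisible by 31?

Integers whose pairwise differences are multiples of 31 are exactly those sharing a remainder mod 31. The 31 residue classes mod 31 are the pigeonholes.
With 62 integers one could put 2 in each residue class and have no class reach 3.
The 63rd integer pushes some class to 3, so 31·2 + 1 = 63.

63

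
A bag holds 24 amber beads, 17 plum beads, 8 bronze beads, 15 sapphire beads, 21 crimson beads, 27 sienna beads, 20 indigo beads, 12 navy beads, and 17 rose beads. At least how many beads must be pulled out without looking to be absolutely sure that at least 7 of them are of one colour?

By the pigeonhole principle, the 9 colours are the holes; the beads drawn are the pigeons.
To avoid 7 of any one colour, the worst case takes at most 6 of each colour.
That gives 6 + 6 + 6 + 6 + 6 + 6 + 6 + 6 + 6 = 54 beads with no colour reaching 7.
The next bead forces some colour to 7, so 54 + 1 = 55.

55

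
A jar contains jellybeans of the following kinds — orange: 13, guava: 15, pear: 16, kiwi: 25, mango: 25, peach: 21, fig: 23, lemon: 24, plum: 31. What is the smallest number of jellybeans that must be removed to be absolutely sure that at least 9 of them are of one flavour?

73

The 9 flavours are the holes; the jellybeans drawn are the pigeons.
To avoid 9 of any one flavour, the worst case takes at most 8 of each flavour.
That gives 8 + 8 + 8 + 8 + 8 + 8 + 8 + 8 + 8 = 72 jellybeans with no flavour reaching 9.
The next jellybean forces some flavour to 9, so 72 + 1 = 73.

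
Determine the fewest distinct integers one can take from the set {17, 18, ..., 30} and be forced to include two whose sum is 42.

Group the elements by complementary pair {x, 42−x}: {17,25}, {18,24}, {19,23}, …, giving 4 two-element pairs, the single value 21 (it cannot pair with itself since the integers are distinct), and 5 integers whose partner 42−x falls outside [17,30].
By the pigeonhole principle, treating each of those 10 groups as a pigeonhole, one can pick one integer per group — 10 integers — with no two summing to 42.
The 11th integer lands in an occupied pair, forcing a sum of 42.

11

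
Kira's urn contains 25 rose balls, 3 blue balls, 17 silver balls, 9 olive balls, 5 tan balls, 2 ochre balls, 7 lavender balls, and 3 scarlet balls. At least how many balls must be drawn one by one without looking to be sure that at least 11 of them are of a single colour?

50

Pigeonhole: the 8 colours are the holes; the balls drawn are the pigeons.
To avoid 11 of any one colour, the worst case takes at most 10 of each colour, or every ball of a colour that has fewer than 10.
That gives 10 + 3 + 10 + 9 + 5 + 2 + 7 + 3 = 49 balls with no colour reaching 11.
The next ball forces some colour to 11, so 49 + 1 = 50.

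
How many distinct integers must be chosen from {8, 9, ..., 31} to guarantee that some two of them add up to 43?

15

A set avoiding the sum 43 can contain at most one of each pair {x, 43−x}, plus the 4 elements whose complement lies outside the range.
The integers 8, …, 21 (14 of them) are such a set: any two sum to at least 8+9 = 17 and at most 20+21 = 41 < 43.
By pigeonhole, any 15th integer completes one of the 10 pairs, so 15 choices force a sum of 43.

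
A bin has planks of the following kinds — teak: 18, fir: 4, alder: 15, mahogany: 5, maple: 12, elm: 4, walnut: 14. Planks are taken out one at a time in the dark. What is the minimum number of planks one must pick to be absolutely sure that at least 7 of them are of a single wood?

38

By pigeonhole, the 7 woods are the holes; the planks drawn are the pigeons.
To avoid 7 of any one wood, the worst case takes at most 6 of each wood, or every plank of a wood that has fewer than 6.
That gives 6 + 4 + 6 + 5 + 6 + 4 + 6 = 37 planks with no wood reaching 7.
The next plank forces some wood to 7, so 37 + 1 = 38.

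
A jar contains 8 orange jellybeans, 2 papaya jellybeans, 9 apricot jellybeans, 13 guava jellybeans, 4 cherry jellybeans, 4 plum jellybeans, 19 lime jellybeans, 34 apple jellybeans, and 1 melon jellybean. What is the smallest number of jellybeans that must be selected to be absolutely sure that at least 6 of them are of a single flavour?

37

Pigeonhole: put each drawn jellybean into a box by flavour. The largest draw with every box below 6 takes min(count, 5) from each flavour; flavours with fewer than 5 contribute all they have.
Σ min(cᵢ, 5) = 5 + 2 + 5 + 5 + 4 + 4 + 5 + 5 + 1 = 36.
Draw number 36 + 1 = 37 must push one box to 6.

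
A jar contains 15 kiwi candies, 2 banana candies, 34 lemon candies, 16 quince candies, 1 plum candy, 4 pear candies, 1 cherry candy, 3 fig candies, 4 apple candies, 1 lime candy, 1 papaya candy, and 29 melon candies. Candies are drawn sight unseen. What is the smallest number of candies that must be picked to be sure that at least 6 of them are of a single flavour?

An adversary could hand out at most 5 candies per flavour (8 flavours run out sooner): 5 + 2 + 5 + 5 + 1 + 4 + 1 + 3 + 4 + 1 + 1 + 5 = 37 candies and still no flavour has 6.
By the pigeonhole principle, one more candy lands in a flavour already at 5, so 38 draws are enough and 37 are not.

38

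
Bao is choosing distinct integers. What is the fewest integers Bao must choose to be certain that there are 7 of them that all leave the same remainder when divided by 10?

61

The 10 residue classes mod 10 are the pigeonholes.
With 60 integers one could put 6 in each residue class and have no class reach 7.
The 61st integer pushes some class to 7, so 10·6 + 1 = 61.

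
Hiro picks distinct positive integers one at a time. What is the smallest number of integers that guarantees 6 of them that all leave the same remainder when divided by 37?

186

The 37 residue classes mod 37 are the pigeonholes.
With 185 integers one could put 5 in each residue class and have no class reach 6.
The 186th integer pushes some class to 6, so 37·5 + 1 = 186.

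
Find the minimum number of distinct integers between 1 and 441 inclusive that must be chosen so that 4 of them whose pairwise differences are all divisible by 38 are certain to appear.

115

Integers whose pairwise differences are multiples of 38 are exactly those sharing a remainder mod 38. The 38 residue classes mod 38 are the pigeonholes.
With 114 integers one could put 3 in each residue class and have no class reach 4.
The 115th integer pushes some class to 4, so 38·3 + 1 = 115.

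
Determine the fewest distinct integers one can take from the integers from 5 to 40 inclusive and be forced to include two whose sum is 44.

20

A set avoiding the sum 44 can contain at most one of each pair {x, 44−x}, plus the 2 elements whose complement lies outside the range or equal to its own complement.
The integers 22, …, 40 (19 of them) are such a set: any two sum to at least 22+23 = 45 > 44.
By the pigeonhole principle, any 20th integer completes one of the 17 pairs, so 20 choices force a sum of 44.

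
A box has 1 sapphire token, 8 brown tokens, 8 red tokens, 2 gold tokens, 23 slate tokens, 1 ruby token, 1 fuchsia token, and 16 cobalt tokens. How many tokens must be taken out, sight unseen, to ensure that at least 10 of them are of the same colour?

40

An adversary could hand out at most 9 tokens per colour (6 colours run out sooner): 1 + 8 + 8 + 2 + 9 + 1 + 1 + 9 = 39 tokens and still no colour has 10.
By the pigeonhole principle, one more token lands in a colour already at 9, so 40 draws are enough and 39 are not.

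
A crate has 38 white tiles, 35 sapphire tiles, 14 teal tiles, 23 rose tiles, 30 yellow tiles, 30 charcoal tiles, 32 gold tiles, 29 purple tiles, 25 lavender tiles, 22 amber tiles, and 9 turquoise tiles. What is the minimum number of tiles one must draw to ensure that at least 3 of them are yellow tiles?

In the worst case for collecting yellow tiles, every non-yellow tile comes out first.
There are 38 + 35 + 14 + 23 + 30 + 32 + 29 + 25 + 22 + 9 = 257 non-yellow tiles altogether.
After those, each further tile must be yellow, so 257 + 3 = 260 draws guarantee 3 yellow tiles.

260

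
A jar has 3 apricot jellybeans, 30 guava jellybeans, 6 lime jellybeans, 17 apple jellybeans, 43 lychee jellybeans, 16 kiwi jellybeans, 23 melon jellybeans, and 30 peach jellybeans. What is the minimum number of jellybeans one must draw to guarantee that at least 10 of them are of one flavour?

64

An adversary could hand out at most 9 jellybeans per flavour (apricot, lime run out sooner): 3 + 9 + 6 + 9 + 9 + 9 + 9 + 9 = 63 jellybeans and still no flavour has 10.
One more jellybean lands in a flavour already at 9, so 64 draws are enough and 63 are not.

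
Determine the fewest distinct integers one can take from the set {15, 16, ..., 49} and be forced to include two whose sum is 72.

A set avoiding the sum 72 can contain at most one of each pair {x, 72−x}, plus the 9 elements whose complement lies outside the range or equal to its own complement.
The integers 15, …, 36 (22 of them) are such a set: any two sum to at least 15+16 = 31 and at most 35+36 = 71 < 72.
By pigeonhole, any 23rd integer completes one of the 13 pairs, so 23 choices force a sum of 72.

23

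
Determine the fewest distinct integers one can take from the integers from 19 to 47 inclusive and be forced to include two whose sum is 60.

19

Group the elements by complementary pair {x, 60−x}: {19,41}, {20,40}, {21,39}, …, giving 11 two-element pairs; the single value 30 (it cannot pair with itself since the integers are distinct); and 6 integers whose partner 60−x falls outside [19,47].
By pigeonhole, treating each of those 18 groups as a pigeonhole, one can pick one integer per group — 18 integers — with no two summing to 60.
The 19th integer lands in an occupied pair, forcing a sum of 60.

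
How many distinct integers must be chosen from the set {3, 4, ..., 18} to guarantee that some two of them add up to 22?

10

Group the elements by complementary pair {x, 22−x}: {4,18}, {5,17}, {6,16}, …, giving 7 two-element pairs; the single value 11 (it cannot pair with itself since the integers are distinct); and 1 integer whose partner 22−x falls outside [3,18].
By the pigeonhole principle, treating each of those 9 groups as a pigeonhole, one can pick one integer per group — 9 integers — with no two summing to 22.
The 10th integer lands in an occupied pair, forcing a sum of 22.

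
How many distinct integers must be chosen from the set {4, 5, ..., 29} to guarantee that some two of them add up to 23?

19

Group the elements by complementary pair {x, 23−x}: {4,19}, {5,18}, {6,17}, …, giving 8 two-element pairs and 10 integers whose partner 23−x falls outside [4,29].
By pigeonhole, treating each of those 18 groups as a pigeonhole, one can pick one integer per group — 18 integers — with no two summing to 23.
The 19th integer lands in an occupied pair, forcing a sum of 23.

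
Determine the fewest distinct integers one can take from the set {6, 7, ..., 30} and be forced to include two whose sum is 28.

Two chosen integers sum to 28 exactly when both halves of some pair {x, 28−x} with 6 ≤ x ≤ 28−x ≤ 22 are chosen — 8 such pairs.
The remaining 9 elements (those with no distinct partner in range) can never complete a 28-sum, so the worst case takes all of them and one from each pair: 9 + 8 = 17.
The 18th integer has to be the second member of some pair, so 17 + 1 = 18.

18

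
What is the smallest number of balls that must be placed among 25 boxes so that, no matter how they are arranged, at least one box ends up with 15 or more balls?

351

With 350 balls one could put exactly 14 in each of the 25 boxes, and no box would reach 15.
One more ball must land in a box that already has 14, giving it 15.
So 25 × 14 + 1 = 351 balls are required.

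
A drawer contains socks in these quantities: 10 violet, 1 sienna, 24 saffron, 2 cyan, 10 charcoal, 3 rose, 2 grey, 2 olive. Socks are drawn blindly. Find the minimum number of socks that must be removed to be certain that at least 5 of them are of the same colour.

An adversary could hand out at most 4 socks per colour (5 colours run out sooner): 4 + 1 + 4 + 2 + 4 + 3 + 2 + 2 = 22 socks and still no colour has 5.
By pigeonhole, one more sock lands in a colour already at 4, so 23 draws are enough and 22 are not.

23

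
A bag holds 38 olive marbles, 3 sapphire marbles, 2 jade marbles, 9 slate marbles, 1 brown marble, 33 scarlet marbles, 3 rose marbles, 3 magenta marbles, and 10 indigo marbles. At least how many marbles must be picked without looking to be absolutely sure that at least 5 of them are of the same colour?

An adversary could hand out at most 4 marbles per colour (5 colours run out sooner): 4 + 3 + 2 + 4 + 1 + 4 + 3 + 3 + 4 = 28 marbles and still no colour has 5.
By pigeonhole, one more marble lands in a colour already at 4, so 29 draws are enough and 28 are not.

29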